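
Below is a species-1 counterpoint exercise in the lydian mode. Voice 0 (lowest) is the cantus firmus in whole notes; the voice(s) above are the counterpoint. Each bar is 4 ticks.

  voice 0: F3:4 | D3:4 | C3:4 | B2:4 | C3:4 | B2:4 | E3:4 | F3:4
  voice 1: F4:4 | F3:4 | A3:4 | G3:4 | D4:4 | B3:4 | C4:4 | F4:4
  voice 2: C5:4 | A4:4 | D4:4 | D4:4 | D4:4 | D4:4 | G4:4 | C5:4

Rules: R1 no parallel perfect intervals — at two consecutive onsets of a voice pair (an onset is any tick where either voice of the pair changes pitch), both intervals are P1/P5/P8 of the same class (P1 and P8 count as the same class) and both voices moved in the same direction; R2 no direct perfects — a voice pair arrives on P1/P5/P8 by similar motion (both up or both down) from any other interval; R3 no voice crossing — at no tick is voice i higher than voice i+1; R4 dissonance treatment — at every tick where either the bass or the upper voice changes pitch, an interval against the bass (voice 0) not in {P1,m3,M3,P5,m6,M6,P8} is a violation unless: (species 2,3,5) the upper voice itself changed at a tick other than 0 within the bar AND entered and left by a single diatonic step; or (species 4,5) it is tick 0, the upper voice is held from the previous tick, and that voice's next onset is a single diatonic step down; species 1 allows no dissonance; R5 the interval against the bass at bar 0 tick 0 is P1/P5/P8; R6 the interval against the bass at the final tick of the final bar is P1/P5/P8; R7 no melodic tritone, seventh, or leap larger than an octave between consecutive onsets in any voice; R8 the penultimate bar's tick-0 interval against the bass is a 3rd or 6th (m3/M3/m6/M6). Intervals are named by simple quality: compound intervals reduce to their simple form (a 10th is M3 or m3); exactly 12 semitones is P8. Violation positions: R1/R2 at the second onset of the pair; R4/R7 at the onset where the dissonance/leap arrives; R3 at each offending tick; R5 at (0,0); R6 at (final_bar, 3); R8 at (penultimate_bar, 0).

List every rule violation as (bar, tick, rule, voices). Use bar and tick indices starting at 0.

(1, 0, R1, (0, 2))
(2, 0, R4, (0, 2))
(4, 0, R4, (0, 1))
(4, 0, R4, (0, 2))
(5, 0, R2, (0, 1))
(6, 0, R2, (1, 2))
(7, 0, R1, (1, 2))
(7, 0, R2, (0, 1))
(7, 0, R2, (0, 2))

bar 0: v0=F3 v1=F4 v2=C5 downbeat P5
bar 1: v0=D3 v1=F3 v2=A4 downbeat P5
bar 2: v0=C3 v1=A3 v2=D4 downbeat M2
bar 3: v0=B2 v1=G3 v2=D4 downbeat m3
bar 4: v0=C3 v1=D4 v2=D4 downbeat M2
bar 5: v0=B2 v1=B3 v2=D4 downbeat m3
bar 6: v0=E3 v1=C4 v2=G4 downbeat m3
bar 7: v0=F3 v1=F4 v2=C5 downbeat P5
  -> R1 @ bar 1 tick 0 v(0, 2): F3/C5 P5 -> D3/A4 P5 similar
  -> R4 @ bar 2 tick 0 v(0, 2): C3/D4 M2 untreated
  -> R4 @ bar 4 tick 0 v(0, 1): C3/D4 M2 untreated
  -> R4 @ bar 4 tick 0 v(0, 2): C3/D4 M2 untreated
  -> R2 @ bar 5 tick 0 v(0, 1): C3/D4 M2 -> B2/B3 P8 similar
  -> R2 @ bar 6 tick 0 v(1, 2): B3/D4 m3 -> C4/G4 P5 similar
  -> R1 @ bar 7 tick 0 v(1, 2): C4/G4 P5 -> F4/C5 P5 similar
  -> R2 @ bar 7 tick 0 v(0, 1): E3/C4 m6 -> F3/F4 P8 similar
  -> R2 @ bar 7 tick 0 v(0, 2): E3/G4 m3 -> F3/C5 P5 similar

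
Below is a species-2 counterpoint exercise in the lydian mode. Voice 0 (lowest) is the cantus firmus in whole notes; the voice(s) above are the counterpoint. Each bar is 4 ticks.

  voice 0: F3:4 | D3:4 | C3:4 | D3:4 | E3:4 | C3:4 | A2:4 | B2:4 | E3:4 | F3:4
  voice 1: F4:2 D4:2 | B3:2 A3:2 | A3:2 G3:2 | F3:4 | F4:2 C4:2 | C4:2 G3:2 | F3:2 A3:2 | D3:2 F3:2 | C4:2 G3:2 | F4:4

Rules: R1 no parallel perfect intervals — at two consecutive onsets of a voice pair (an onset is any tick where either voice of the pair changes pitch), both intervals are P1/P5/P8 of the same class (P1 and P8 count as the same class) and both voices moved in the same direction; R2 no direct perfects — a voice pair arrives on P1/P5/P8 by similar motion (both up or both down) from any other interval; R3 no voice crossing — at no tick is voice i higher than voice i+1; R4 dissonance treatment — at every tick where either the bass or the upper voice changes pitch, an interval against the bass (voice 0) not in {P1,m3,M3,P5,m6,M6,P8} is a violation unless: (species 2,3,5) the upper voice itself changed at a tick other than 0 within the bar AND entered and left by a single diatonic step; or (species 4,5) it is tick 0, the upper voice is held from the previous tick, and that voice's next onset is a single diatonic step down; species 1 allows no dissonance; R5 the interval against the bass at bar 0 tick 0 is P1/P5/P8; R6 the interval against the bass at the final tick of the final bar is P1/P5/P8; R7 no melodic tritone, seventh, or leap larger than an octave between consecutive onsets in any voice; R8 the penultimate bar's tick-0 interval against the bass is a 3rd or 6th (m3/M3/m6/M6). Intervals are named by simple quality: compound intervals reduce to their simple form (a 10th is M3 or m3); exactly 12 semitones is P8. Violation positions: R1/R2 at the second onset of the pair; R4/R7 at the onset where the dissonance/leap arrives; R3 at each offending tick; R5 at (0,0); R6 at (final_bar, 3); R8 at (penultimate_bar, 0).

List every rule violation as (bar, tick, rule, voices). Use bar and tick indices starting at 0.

(4, 0, R4, (0, 1))
(7, 2, R4, (0, 1))
(9, 0, R2, (0, 1))
(9, 0, R7, (1,))

bar 0: v0=F3 v1=F4 downbeat P8
bar 1: v0=D3 v1=B3 downbeat M6
bar 2: v0=C3 v1=A3 downbeat M6
bar 3: v0=D3 v1=F3 downbeat m3
bar 4: v0=E3 v1=F4 downbeat m2
bar 5: v0=C3 v1=C4 downbeat P8
bar 6: v0=A2 v1=F3 downbeat m6
bar 7: v0=B2 v1=D3 downbeat m3
bar 8: v0=E3 v1=C4 downbeat m6
bar 9: v0=F3 v1=F4 downbeat P8
  -> R4 @ bar 4 tick 0 v(0, 1): E3/F4 m2 untreated
  -> R4 @ bar 7 tick 2 v(0, 1): B2/F3 TT untreated
  -> R2 @ bar 9 tick 0 v(0, 1): E3/G3 m3 -> F3/F4 P8 similar
  -> R7 @ bar 9 tick 0 v(1,): G3->F4 leap 10st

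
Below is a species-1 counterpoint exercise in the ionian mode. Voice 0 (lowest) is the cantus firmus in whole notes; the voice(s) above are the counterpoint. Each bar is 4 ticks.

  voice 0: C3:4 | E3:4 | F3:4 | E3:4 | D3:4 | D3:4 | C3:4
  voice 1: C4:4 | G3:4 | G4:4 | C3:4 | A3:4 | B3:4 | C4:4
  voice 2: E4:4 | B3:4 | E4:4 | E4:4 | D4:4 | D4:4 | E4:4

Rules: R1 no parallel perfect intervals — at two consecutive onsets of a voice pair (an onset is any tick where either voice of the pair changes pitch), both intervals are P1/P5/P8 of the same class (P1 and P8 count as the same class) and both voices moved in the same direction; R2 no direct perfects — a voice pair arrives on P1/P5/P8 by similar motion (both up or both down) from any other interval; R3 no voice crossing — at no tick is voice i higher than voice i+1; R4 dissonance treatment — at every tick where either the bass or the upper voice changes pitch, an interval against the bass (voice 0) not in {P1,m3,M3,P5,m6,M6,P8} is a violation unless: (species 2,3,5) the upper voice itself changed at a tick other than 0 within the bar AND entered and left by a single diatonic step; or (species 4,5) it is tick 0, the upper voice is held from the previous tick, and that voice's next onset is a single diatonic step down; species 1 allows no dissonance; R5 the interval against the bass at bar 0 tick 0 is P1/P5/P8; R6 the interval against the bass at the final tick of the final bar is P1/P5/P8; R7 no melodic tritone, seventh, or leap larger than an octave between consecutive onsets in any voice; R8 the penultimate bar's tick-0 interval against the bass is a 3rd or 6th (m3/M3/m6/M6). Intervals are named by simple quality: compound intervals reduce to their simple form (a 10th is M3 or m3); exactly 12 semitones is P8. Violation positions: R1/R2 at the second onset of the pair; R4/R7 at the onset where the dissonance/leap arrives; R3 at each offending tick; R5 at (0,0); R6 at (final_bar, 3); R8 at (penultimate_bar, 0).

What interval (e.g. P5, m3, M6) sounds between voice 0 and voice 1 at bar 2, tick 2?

voice 0=F3 voice 1=G4 -> M2

M2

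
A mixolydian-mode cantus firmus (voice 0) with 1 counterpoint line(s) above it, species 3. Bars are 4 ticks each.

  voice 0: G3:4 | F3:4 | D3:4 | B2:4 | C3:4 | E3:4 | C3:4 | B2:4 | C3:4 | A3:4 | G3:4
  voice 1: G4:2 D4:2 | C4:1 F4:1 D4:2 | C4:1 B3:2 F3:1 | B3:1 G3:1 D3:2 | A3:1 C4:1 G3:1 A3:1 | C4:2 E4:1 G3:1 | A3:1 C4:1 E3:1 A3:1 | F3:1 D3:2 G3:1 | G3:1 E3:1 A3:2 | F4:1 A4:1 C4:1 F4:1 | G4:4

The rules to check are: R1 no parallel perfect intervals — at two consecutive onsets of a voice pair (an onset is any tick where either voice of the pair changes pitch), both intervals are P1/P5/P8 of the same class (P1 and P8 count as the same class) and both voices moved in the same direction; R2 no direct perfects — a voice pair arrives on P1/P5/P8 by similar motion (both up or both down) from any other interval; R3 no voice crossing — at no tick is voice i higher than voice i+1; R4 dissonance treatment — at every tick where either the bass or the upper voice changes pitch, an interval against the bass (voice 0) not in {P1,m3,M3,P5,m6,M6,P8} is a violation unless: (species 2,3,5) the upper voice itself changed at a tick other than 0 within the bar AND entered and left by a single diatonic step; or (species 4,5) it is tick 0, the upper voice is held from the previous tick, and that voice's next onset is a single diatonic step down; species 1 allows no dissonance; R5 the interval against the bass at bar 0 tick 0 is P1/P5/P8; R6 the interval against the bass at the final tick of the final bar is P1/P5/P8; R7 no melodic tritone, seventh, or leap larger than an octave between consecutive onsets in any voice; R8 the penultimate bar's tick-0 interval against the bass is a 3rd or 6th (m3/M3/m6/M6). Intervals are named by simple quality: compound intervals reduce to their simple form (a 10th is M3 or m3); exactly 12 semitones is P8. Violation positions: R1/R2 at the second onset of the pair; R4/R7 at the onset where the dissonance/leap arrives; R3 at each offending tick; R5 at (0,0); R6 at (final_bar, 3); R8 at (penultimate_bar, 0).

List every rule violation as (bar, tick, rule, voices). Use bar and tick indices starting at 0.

bar 0: v0=G3 v1=G4 downbeat P8
bar 1: v0=F3 v1=C4 downbeat P5
bar 2: v0=D3 v1=C4 downbeat m7
bar 3: v0=B2 v1=B3 downbeat P8
bar 4: v0=C3 v1=A3 downbeat M6
bar 5: v0=E3 v1=C4 downbeat m6
bar 6: v0=C3 v1=A3 downbeat M6
bar 7: v0=B2 v1=F3 downbeat TT
bar 8: v0=C3 v1=G3 downbeat P5
bar 9: v0=A3 v1=F4 downbeat m6
bar 10: v0=G3 v1=G4 downbeat P8
  -> R1 @ bar 1 tick 0 v(0, 1): G3/D4 P5 -> F3/C4 P5 similar
  -> R4 @ bar 2 tick 0 v(0, 1): D3/C4 m7 untreated
  -> R7 @ bar 2 tick 3 v(1,): B3->F3 leap 6st
  -> R7 @ bar 3 tick 0 v(1,): F3->B3 leap 6st
  -> R4 @ bar 7 tick 0 v(0, 1): B2/F3 TT untreated

(1, 0, R1, (0, 1))
(2, 0, R4, (0, 1))
(2, 3, R7, (1,))
(3, 0, R7, (1,))
(7, 0, R4, (0, 1))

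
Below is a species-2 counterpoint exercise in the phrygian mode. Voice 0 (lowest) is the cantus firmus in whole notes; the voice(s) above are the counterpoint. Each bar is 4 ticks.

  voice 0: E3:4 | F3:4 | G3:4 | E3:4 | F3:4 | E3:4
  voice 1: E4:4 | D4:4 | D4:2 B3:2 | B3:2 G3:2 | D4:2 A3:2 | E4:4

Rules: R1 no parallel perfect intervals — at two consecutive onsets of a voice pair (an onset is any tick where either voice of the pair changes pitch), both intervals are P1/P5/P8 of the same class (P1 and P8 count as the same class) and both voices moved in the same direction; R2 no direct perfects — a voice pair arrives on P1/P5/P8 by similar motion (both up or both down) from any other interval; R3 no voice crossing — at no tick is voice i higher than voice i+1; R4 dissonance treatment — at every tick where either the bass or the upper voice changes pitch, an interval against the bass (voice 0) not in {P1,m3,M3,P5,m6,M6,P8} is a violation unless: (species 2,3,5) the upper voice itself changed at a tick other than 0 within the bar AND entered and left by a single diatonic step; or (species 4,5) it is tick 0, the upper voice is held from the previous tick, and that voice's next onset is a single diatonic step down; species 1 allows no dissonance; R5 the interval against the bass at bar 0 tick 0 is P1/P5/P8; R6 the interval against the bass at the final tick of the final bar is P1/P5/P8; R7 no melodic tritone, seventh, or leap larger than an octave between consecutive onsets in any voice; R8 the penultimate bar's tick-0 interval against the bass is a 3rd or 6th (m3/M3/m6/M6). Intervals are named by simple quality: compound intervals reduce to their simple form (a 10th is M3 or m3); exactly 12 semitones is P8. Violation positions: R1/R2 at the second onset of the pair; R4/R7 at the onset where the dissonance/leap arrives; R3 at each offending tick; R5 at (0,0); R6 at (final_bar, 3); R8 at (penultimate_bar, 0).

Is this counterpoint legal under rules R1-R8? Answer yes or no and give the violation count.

bar 0: v0=E3 v1=E4 (P8)
bar 1: v0=F3 v1=D4 (M6)
bar 2: v0=G3 v1=D4 (P5)
bar 3: v0=E3 v1=B3 (P5)
bar 4: v0=F3 v1=D4 (M6)
bar 5: v0=E3 v1=E4 (P8)

Yes (0 violations)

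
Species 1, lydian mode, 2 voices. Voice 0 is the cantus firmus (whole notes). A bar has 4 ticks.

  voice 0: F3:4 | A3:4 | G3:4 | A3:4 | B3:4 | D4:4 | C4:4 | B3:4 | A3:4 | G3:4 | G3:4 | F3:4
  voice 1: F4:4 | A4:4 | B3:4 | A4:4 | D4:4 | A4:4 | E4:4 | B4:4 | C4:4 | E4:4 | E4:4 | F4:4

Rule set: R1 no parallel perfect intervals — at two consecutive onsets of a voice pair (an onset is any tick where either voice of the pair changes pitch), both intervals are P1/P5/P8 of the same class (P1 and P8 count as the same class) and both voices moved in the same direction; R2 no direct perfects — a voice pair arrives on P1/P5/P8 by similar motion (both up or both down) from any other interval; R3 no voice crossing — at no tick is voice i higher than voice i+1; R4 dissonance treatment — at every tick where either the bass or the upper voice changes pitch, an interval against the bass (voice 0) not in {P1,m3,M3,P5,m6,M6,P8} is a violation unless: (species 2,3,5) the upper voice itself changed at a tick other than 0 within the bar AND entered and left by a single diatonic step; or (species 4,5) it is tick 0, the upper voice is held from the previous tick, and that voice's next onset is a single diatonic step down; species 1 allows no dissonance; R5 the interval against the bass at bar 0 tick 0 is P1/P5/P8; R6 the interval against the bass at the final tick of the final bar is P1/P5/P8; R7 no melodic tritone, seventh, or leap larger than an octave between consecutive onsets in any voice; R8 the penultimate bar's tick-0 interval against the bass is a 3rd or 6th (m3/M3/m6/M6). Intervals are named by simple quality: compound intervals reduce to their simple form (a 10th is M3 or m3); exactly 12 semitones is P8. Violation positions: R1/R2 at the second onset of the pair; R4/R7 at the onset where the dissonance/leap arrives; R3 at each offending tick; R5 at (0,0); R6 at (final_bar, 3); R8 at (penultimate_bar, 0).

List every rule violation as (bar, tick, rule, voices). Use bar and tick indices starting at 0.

bar 0: v0=F3 v1=F4 downbeat P8
bar 1: v0=A3 v1=A4 downbeat P8
bar 2: v0=G3 v1=B3 downbeat M3
bar 3: v0=A3 v1=A4 downbeat P8
bar 4: v0=B3 v1=D4 downbeat m3
bar 5: v0=D4 v1=A4 downbeat P5
bar 6: v0=C4 v1=E4 downbeat M3
bar 7: v0=B3 v1=B4 downbeat P8
bar 8: v0=A3 v1=C4 downbeat m3
bar 9: v0=G3 v1=E4 downbeat M6
bar 10: v0=G3 v1=E4 downbeat M6
bar 11: v0=F3 v1=F4 downbeat P8
  -> R1 @ bar 1 tick 0 v(0, 1): F3/F4 P8 -> A3/A4 P8 similar
  -> R7 @ bar 2 tick 0 v(1,): A4->B3 leap 10st
  -> R2 @ bar 3 tick 0 v(0, 1): G3/B3 M3 -> A3/A4 P8 similar
  -> R7 @ bar 3 tick 0 v(1,): B3->A4 leap 10st
  -> R2 @ bar 5 tick 0 v(0, 1): B3/D4 m3 -> D4/A4 P5 similar
  -> R7 @ bar 8 tick 0 v(1,): B4->C4 leap 11st

(1, 0, R1, (0, 1))
(2, 0, R7, (1,))
(3, 0, R2, (0, 1))
(3, 0, R7, (1,))
(5, 0, R2, (0, 1))
(8, 0, R7, (1,))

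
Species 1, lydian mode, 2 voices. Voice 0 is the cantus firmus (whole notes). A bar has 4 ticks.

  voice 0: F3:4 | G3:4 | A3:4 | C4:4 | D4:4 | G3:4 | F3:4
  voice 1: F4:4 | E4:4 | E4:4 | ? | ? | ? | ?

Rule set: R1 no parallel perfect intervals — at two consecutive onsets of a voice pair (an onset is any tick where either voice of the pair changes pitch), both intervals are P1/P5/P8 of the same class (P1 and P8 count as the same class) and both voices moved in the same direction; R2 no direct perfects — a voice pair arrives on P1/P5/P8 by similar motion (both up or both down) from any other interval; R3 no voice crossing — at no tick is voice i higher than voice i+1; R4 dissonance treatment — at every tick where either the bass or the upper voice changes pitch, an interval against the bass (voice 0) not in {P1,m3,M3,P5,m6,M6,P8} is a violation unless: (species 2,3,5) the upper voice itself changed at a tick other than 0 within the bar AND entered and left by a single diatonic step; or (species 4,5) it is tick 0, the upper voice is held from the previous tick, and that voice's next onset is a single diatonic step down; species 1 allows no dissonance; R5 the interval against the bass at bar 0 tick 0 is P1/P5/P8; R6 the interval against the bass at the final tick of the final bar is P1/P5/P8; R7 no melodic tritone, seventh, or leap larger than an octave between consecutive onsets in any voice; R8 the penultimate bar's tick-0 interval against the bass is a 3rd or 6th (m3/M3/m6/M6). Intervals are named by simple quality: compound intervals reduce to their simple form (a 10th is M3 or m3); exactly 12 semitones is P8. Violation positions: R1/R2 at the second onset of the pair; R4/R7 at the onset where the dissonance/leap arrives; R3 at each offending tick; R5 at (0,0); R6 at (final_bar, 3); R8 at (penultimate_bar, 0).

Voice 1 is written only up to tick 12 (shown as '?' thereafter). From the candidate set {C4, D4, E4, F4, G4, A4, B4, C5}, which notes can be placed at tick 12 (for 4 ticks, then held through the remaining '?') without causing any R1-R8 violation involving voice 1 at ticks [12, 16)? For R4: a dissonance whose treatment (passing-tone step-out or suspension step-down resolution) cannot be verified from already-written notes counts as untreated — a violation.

C4: legal
D4: violates R4
E4: legal
F4: violates R4
G4: violates R1
A4: legal
B4: violates R4
C5: violates R2

{A4, C4, E4}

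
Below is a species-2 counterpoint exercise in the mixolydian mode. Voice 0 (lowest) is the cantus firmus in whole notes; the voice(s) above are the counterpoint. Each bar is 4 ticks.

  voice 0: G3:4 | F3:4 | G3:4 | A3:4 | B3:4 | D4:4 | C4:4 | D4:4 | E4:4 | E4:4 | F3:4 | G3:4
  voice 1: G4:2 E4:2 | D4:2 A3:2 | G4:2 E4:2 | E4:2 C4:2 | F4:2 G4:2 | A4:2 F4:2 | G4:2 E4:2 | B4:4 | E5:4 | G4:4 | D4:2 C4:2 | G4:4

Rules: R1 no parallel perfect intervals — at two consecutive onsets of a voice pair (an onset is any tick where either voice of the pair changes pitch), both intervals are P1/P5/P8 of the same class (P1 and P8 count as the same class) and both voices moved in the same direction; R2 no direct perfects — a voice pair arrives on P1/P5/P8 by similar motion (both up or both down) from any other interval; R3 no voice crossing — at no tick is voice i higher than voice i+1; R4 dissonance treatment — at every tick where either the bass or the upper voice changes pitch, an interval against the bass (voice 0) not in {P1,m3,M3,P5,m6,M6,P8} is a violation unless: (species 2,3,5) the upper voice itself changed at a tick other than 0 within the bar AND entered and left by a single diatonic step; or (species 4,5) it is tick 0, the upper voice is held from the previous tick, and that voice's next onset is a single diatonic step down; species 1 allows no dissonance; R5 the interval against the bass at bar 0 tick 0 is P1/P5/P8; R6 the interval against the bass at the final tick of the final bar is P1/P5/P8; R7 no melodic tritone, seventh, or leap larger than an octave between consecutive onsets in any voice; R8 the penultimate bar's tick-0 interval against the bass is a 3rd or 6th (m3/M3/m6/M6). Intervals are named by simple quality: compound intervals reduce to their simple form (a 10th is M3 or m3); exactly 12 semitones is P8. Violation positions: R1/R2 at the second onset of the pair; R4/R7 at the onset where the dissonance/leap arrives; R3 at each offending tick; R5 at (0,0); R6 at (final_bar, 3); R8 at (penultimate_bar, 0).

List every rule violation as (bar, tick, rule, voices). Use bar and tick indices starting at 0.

(2, 0, R2, (0, 1))
(2, 0, R7, (1,))
(4, 0, R4, (0, 1))
(5, 0, R2, (0, 1))
(8, 0, R2, (0, 1))
(10, 0, R7, (0,))
(11, 0, R2, (0, 1))

bar 0: v0=G3 v1=G4 downbeat P8
bar 1: v0=F3 v1=D4 downbeat M6
bar 2: v0=G3 v1=G4 downbeat P8
bar 3: v0=A3 v1=E4 downbeat P5
bar 4: v0=B3 v1=F4 downbeat TT
bar 5: v0=D4 v1=A4 downbeat P5
bar 6: v0=C4 v1=G4 downbeat P5
bar 7: v0=D4 v1=B4 downbeat M6
bar 8: v0=E4 v1=E5 downbeat P8
bar 9: v0=E4 v1=G4 downbeat m3
bar 10: v0=F3 v1=D4 downbeat M6
bar 11: v0=G3 v1=G4 downbeat P8
  -> R2 @ bar 2 tick 0 v(0, 1): F3/A3 M3 -> G3/G4 P8 similar
  -> R7 @ bar 2 tick 0 v(1,): A3->G4 leap 10st
  -> R4 @ bar 4 tick 0 v(0, 1): B3/F4 TT untreated
  -> R2 @ bar 5 tick 0 v(0, 1): B3/G4 m6 -> D4/A4 P5 similar
  -> R2 @ bar 8 tick 0 v(0, 1): D4/B4 M6 -> E4/E5 P8 similar
  -> R7 @ bar 10 tick 0 v(0,): E4->F3 leap 11st
  -> R2 @ bar 11 tick 0 v(0, 1): F3/C4 P5 -> G3/G4 P8 similar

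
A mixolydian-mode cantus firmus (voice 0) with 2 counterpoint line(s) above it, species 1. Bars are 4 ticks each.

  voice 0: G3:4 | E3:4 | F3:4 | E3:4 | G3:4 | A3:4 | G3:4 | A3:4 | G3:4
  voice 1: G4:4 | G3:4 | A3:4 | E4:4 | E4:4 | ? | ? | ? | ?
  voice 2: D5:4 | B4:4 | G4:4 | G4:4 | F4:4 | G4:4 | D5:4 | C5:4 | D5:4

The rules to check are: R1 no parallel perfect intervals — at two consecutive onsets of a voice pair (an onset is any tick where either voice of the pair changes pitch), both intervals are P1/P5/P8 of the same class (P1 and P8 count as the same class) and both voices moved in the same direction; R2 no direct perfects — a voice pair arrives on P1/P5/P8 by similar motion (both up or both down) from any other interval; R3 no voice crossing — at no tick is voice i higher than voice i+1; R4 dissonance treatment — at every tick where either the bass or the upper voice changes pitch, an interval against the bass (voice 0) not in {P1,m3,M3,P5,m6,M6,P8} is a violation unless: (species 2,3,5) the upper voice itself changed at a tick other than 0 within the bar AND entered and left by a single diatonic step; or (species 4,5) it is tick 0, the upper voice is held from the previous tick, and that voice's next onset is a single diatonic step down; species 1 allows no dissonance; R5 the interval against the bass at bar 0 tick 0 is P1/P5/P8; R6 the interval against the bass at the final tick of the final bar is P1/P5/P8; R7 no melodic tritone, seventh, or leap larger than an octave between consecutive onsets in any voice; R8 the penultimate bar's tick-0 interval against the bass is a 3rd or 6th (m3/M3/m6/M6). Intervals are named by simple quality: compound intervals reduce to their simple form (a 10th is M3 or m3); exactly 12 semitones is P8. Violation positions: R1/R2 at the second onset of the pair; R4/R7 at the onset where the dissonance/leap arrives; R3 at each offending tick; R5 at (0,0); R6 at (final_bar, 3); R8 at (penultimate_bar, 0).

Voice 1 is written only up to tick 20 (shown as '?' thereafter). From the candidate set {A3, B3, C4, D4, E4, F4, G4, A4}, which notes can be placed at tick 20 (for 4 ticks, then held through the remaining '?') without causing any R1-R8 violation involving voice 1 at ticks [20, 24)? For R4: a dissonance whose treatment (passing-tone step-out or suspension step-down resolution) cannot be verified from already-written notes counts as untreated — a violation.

A3: legal
B3: violates R4
C4: legal
D4: violates R4
E4: legal
F4: legal
G4: violates R2,R4
A4: violates R2,R3

{A3, C4, E4, F4}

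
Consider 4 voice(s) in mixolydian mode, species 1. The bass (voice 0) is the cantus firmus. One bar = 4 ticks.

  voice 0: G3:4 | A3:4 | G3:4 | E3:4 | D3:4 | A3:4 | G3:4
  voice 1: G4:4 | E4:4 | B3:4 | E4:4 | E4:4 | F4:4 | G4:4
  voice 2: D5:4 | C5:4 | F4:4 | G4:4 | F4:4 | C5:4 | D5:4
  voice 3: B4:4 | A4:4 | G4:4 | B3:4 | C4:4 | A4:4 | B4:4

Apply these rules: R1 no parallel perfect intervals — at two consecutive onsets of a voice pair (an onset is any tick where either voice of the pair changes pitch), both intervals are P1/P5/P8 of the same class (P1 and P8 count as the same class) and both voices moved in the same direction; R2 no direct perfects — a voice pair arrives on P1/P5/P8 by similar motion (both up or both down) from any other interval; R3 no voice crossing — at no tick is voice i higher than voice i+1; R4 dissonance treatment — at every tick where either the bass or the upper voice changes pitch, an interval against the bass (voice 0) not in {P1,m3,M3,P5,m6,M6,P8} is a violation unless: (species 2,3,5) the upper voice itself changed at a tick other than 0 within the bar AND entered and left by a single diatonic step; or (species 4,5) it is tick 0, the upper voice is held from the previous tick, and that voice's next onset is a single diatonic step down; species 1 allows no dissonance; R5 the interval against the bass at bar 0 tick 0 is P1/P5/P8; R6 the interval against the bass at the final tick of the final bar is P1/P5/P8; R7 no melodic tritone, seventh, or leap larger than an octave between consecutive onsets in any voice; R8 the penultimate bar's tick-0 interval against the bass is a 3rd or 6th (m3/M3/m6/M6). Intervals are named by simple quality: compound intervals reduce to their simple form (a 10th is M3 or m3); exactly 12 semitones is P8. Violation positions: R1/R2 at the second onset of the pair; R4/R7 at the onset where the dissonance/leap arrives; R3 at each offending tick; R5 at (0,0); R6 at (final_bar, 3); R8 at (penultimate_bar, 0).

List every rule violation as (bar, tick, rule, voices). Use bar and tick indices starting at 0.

(0, 0, R3, (2, 3))
(0, 0, R5, (0, 3))
(0, 1, R3, (2, 3))
(0, 2, R3, (2, 3))
(0, 3, R3, (2, 3))
(1, 0, R3, (2, 3))
(1, 1, R3, (2, 3))
(1, 2, R3, (2, 3))
(1, 3, R3, (2, 3))
(2, 0, R1, (0, 3))
(2, 0, R4, (0, 2))
(3, 0, R2, (0, 3))
(3, 0, R3, (2, 3))
(3, 1, R3, (2, 3))
(3, 2, R3, (2, 3))
(3, 3, R3, (2, 3))
(4, 0, R3, (2, 3))
(4, 0, R4, (0, 1))
(4, 0, R4, (0, 3))
(4, 1, R3, (2, 3))
(4, 2, R3, (2, 3))
(4, 3, R3, (2, 3))
(5, 0, R2, (0, 3))
(5, 0, R2, (1, 2))
(5, 0, R3, (2, 3))
(5, 0, R8, (0, 3))
(5, 1, R3, (2, 3))
(5, 2, R3, (2, 3))
(5, 3, R3, (2, 3))
(6, 0, R1, (1, 2))
(6, 0, R3, (2, 3))
(6, 1, R3, (2, 3))
(6, 2, R3, (2, 3))
(6, 3, R3, (2, 3))
(6, 3, R6, (0, 3))

bar 0: v0=G3 v1=G4 v2=D5 v3=B4 downbeat M3
bar 1: v0=A3 v1=E4 v2=C5 v3=A4 downbeat P8
bar 2: v0=G3 v1=B3 v2=F4 v3=G4 downbeat P8
bar 3: v0=E3 v1=E4 v2=G4 v3=B3 downbeat P5
bar 4: v0=D3 v1=E4 v2=F4 v3=C4 downbeat m7
bar 5: v0=A3 v1=F4 v2=C5 v3=A4 downbeat P8
bar 6: v0=G3 v1=G4 v2=D5 v3=B4 downbeat M3
  -> R3 @ bar 0 tick 0 v(2, 3): D5 above B4
  -> R5 @ bar 0 tick 0 v(0, 3): opens on M3
  -> R3 @ bar 0 tick 1 v(2, 3): D5 above B4
  -> R3 @ bar 0 tick 2 v(2, 3): D5 above B4
  -> R3 @ bar 0 tick 3 v(2, 3): D5 above B4
  -> R3 @ bar 1 tick 0 v(2, 3): C5 above A4
  -> R3 @ bar 1 tick 1 v(2, 3): C5 above A4
  -> R3 @ bar 1 tick 2 v(2, 3): C5 above A4
  -> R3 @ bar 1 tick 3 v(2, 3): C5 above A4
  -> R1 @ bar 2 tick 0 v(0, 3): A3/A4 P8 -> G3/G4 P8 similar
  -> R4 @ bar 2 tick 0 v(0, 2): G3/F4 m7 untreated
  -> R2 @ bar 3 tick 0 v(0, 3): G3/G4 P8 -> E3/B3 P5 similar
  -> R3 @ bar 3 tick 0 v(2, 3): G4 above B3
  -> R3 @ bar 3 tick 1 v(2, 3): G4 above B3
  -> R3 @ bar 3 tick 2 v(2, 3): G4 above B3
  -> R3 @ bar 3 tick 3 v(2, 3): G4 above B3
  -> R3 @ bar 4 tick 0 v(2, 3): F4 above C4
  -> R4 @ bar 4 tick 0 v(0, 1): D3/E4 M2 untreated
  -> R4 @ bar 4 tick 0 v(0, 3): D3/C4 m7 untreated
  -> R3 @ bar 4 tick 1 v(2, 3): F4 above C4
  -> R3 @ bar 4 tick 2 v(2, 3): F4 above C4
  -> R3 @ bar 4 tick 3 v(2, 3): F4 above C4
  -> R2 @ bar 5 tick 0 v(0, 3): D3/C4 m7 -> A3/A4 P8 similar
  -> R2 @ bar 5 tick 0 v(1, 2): E4/F4 m2 -> F4/C5 P5 similar
  -> R3 @ bar 5 tick 0 v(2, 3): C5 above A4
  -> R8 @ bar 5 tick 0 v(0, 3): penult P8 not 3rd/6th
  -> R3 @ bar 5 tick 1 v(2, 3): C5 above A4
  -> R3 @ bar 5 tick 2 v(2, 3): C5 above A4
  -> R3 @ bar 5 tick 3 v(2, 3): C5 above A4
  -> R1 @ bar 6 tick 0 v(1, 2): F4/C5 P5 -> G4/D5 P5 similar
  -> R3 @ bar 6 tick 0 v(2, 3): D5 above B4
  -> R3 @ bar 6 tick 1 v(2, 3): D5 above B4
  -> R3 @ bar 6 tick 2 v(2, 3): D5 above B4
  -> R3 @ bar 6 tick 3 v(2, 3): D5 above B4
  -> R6 @ bar 6 tick 3 v(0, 3): closes on M3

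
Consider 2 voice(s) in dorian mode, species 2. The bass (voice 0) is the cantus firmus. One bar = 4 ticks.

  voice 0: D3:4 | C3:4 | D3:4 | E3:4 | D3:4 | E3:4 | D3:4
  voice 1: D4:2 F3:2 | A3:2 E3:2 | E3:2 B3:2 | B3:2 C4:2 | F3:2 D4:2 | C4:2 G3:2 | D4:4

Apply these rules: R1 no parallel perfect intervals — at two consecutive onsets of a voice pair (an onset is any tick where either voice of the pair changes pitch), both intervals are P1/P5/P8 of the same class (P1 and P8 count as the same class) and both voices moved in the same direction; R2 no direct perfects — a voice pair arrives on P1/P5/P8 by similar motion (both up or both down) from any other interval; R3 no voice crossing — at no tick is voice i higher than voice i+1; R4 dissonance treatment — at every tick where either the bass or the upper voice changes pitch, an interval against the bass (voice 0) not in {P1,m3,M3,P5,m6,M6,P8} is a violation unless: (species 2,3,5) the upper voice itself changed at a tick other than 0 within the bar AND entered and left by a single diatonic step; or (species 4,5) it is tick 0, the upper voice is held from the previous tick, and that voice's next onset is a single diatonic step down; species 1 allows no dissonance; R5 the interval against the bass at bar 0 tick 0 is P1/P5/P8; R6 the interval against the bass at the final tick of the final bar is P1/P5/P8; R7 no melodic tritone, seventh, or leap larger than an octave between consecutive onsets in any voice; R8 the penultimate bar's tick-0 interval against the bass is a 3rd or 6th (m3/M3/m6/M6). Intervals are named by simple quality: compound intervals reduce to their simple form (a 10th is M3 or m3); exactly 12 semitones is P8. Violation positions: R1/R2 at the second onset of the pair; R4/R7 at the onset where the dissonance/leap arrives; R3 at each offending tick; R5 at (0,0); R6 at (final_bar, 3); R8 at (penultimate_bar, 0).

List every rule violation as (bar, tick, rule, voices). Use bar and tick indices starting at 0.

bar 0: v0=D3 v1=D4 downbeat P8
bar 1: v0=C3 v1=A3 downbeat M6
bar 2: v0=D3 v1=E3 downbeat M2
bar 3: v0=E3 v1=B3 downbeat P5
bar 4: v0=D3 v1=F3 downbeat m3
bar 5: v0=E3 v1=C4 downbeat m6
bar 6: v0=D3 v1=D4 downbeat P8
  -> R4 @ bar 2 tick 0 v(0, 1): D3/E3 M2 untreated

(2, 0, R4, (0, 1))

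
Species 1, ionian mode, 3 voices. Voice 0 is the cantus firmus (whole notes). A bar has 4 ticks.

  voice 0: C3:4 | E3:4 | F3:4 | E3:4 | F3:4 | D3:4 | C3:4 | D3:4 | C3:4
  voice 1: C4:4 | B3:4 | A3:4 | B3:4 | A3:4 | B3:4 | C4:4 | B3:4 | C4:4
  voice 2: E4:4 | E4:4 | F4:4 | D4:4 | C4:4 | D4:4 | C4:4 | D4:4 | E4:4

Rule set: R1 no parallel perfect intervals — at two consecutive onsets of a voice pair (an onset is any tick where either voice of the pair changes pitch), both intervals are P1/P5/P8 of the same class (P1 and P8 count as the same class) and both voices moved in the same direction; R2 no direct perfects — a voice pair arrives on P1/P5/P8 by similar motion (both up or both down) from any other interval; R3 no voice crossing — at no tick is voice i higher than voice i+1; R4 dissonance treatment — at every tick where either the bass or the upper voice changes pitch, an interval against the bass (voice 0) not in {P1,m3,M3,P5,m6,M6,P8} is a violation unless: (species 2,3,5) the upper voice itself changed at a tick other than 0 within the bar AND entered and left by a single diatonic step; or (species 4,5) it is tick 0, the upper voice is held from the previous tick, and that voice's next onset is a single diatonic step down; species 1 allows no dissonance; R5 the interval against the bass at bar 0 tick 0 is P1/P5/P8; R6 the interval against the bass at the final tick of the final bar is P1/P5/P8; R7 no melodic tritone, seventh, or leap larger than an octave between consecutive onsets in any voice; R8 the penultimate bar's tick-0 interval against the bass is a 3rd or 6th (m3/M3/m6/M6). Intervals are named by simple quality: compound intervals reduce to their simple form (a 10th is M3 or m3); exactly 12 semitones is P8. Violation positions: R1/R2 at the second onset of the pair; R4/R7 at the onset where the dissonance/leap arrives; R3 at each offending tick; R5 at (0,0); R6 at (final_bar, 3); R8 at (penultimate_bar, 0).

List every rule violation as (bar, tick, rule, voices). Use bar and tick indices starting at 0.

bar 0: v0=C3 v1=C4 v2=E4 downbeat M3
bar 1: v0=E3 v1=B3 v2=E4 downbeat P8
bar 2: v0=F3 v1=A3 v2=F4 downbeat P8
bar 3: v0=E3 v1=B3 v2=D4 downbeat m7
bar 4: v0=F3 v1=A3 v2=C4 downbeat P5
bar 5: v0=D3 v1=B3 v2=D4 downbeat P8
bar 6: v0=C3 v1=C4 v2=C4 downbeat P8
bar 7: v0=D3 v1=B3 v2=D4 downbeat P8
bar 8: v0=C3 v1=C4 v2=E4 downbeat M3
  -> R5 @ bar 0 tick 0 v(0, 2): opens on M3
  -> R1 @ bar 2 tick 0 v(0, 2): E3/E4 P8 -> F3/F4 P8 similar
  -> R4 @ bar 3 tick 0 v(0, 2): E3/D4 m7 untreated
  -> R1 @ bar 6 tick 0 v(0, 2): D3/D4 P8 -> C3/C4 P8 similar
  -> R1 @ bar 7 tick 0 v(0, 2): C3/C4 P8 -> D3/D4 P8 similar
  -> R8 @ bar 7 tick 0 v(0, 2): penult P8 not 3rd/6th
  -> R6 @ bar 8 tick 3 v(0, 2): closes on M3

(0, 0, R5, (0, 2))
(2, 0, R1, (0, 2))
(3, 0, R4, (0, 2))
(6, 0, R1, (0, 2))
(7, 0, R1, (0, 2))
(7, 0, R8, (0, 2))
(8, 3, R6, (0, 2))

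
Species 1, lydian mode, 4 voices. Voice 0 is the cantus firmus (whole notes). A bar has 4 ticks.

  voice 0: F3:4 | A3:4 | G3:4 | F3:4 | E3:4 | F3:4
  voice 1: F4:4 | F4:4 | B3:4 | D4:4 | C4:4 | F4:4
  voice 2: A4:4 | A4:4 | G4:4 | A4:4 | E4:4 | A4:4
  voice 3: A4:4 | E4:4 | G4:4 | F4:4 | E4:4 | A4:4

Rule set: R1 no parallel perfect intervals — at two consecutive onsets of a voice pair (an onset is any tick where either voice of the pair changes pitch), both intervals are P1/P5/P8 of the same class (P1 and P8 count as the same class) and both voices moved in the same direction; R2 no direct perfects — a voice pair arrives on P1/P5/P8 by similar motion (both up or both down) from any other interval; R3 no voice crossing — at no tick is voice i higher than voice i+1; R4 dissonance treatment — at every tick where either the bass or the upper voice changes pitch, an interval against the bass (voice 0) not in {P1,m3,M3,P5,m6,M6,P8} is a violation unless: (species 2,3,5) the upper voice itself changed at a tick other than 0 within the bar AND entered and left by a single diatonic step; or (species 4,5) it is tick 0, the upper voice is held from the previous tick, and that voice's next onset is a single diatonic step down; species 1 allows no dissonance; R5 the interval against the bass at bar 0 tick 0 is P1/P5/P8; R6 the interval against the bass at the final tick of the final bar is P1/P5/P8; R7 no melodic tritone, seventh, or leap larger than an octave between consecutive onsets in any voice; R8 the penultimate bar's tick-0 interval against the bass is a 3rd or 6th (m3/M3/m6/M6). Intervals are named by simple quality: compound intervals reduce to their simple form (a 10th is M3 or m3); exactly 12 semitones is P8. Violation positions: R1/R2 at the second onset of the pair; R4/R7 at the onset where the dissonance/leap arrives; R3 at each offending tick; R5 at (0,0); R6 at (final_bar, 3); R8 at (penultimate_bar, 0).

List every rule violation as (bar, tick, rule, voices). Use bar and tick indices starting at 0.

bar 0: v0=F3 v1=F4 v2=A4 v3=A4 downbeat M3
bar 1: v0=A3 v1=F4 v2=A4 v3=E4 downbeat P5
bar 2: v0=G3 v1=B3 v2=G4 v3=G4 downbeat P8
bar 3: v0=F3 v1=D4 v2=A4 v3=F4 downbeat P8
bar 4: v0=E3 v1=C4 v2=E4 v3=E4 downbeat P8
bar 5: v0=F3 v1=F4 v2=A4 v3=A4 downbeat M3
  -> R5 @ bar 0 tick 0 v(0, 2): opens on M3
  -> R5 @ bar 0 tick 0 v(0, 3): opens on M3
  -> R3 @ bar 1 tick 0 v(2, 3): A4 above E4
  -> R3 @ bar 1 tick 1 v(2, 3): A4 above E4
  -> R3 @ bar 1 tick 2 v(2, 3): A4 above E4
  -> R3 @ bar 1 tick 3 v(2, 3): A4 above E4
  -> R1 @ bar 2 tick 0 v(0, 2): A3/A4 P8 -> G3/G4 P8 similar
  -> R7 @ bar 2 tick 0 v(1,): F4->B3 leap 6st
  -> R1 @ bar 3 tick 0 v(0, 3): G3/G4 P8 -> F3/F4 P8 similar
  -> R2 @ bar 3 tick 0 v(1, 2): B3/G4 m6 -> D4/A4 P5 similar
  -> R3 @ bar 3 tick 0 v(2, 3): A4 above F4
  -> R3 @ bar 3 tick 1 v(2, 3): A4 above F4
  -> R3 @ bar 3 tick 2 v(2, 3): A4 above F4
  -> R3 @ bar 3 tick 3 v(2, 3): A4 above F4
  -> R1 @ bar 4 tick 0 v(0, 3): F3/F4 P8 -> E3/E4 P8 similar
  -> R2 @ bar 4 tick 0 v(0, 2): F3/A4 M3 -> E3/E4 P8 similar
  -> R2 @ bar 4 tick 0 v(2, 3): A4/F4 M3 -> E4/E4 P1 similar
  -> R8 @ bar 4 tick 0 v(0, 2): penult P8 not 3rd/6th
  -> R8 @ bar 4 tick 0 v(0, 3): penult P8 not 3rd/6th
  -> R1 @ bar 5 tick 0 v(2, 3): E4/E4 P1 -> A4/A4 P1 similar
  -> R2 @ bar 5 tick 0 v(0, 1): E3/C4 m6 -> F3/F4 P8 similar
  -> R6 @ bar 5 tick 3 v(0, 2): closes on M3
  -> R6 @ bar 5 tick 3 v(0, 3): closes on M3

(0, 0, R5, (0, 2))
(0, 0, R5, (0, 3))
(1, 0, R3, (2, 3))
(1, 1, R3, (2, 3))
(1, 2, R3, (2, 3))
(1, 3, R3, (2, 3))
(2, 0, R1, (0, 2))
(2, 0, R7, (1,))
(3, 0, R1, (0, 3))
(3, 0, R2, (1, 2))
(3, 0, R3, (2, 3))
(3, 1, R3, (2, 3))
(3, 2, R3, (2, 3))
(3, 3, R3, (2, 3))
(4, 0, R1, (0, 3))
(4, 0, R2, (0, 2))
(4, 0, R2, (2, 3))
(4, 0, R8, (0, 2))
(4, 0, R8, (0, 3))
(5, 0, R1, (2, 3))
(5, 0, R2, (0, 1))
(5, 3, R6, (0, 2))
(5, 3, R6, (0, 3))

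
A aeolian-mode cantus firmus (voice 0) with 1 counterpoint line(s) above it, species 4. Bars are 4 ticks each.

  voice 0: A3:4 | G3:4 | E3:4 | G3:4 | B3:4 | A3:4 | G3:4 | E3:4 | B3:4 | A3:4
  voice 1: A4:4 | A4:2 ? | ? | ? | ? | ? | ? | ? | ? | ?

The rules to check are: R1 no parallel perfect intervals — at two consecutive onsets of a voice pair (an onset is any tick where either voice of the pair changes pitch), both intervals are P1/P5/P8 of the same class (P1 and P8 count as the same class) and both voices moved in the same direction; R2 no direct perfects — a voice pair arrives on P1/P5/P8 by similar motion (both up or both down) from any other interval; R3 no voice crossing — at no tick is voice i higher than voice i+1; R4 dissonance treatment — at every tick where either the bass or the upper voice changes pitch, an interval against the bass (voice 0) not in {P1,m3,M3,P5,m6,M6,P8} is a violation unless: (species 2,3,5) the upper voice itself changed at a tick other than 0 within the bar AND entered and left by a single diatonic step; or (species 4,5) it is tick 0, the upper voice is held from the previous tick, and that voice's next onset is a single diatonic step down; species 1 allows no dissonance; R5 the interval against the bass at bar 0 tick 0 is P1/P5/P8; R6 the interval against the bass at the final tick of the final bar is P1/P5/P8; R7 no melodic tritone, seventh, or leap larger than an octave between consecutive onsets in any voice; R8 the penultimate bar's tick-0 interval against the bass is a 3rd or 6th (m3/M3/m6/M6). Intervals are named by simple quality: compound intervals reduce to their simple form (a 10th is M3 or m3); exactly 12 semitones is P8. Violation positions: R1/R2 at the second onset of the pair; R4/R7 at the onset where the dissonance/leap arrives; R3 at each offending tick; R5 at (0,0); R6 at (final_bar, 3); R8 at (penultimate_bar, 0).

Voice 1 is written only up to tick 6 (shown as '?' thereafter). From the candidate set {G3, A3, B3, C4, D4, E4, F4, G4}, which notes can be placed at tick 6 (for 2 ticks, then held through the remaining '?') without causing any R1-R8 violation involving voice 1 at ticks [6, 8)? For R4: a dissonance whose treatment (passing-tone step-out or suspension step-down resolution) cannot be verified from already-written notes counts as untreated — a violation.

G3: violates R7
A3: violates R4
B3: violates R7
C4: violates R4
D4: legal
E4: legal
F4: violates R4
G4: legal

{D4, E4, G4}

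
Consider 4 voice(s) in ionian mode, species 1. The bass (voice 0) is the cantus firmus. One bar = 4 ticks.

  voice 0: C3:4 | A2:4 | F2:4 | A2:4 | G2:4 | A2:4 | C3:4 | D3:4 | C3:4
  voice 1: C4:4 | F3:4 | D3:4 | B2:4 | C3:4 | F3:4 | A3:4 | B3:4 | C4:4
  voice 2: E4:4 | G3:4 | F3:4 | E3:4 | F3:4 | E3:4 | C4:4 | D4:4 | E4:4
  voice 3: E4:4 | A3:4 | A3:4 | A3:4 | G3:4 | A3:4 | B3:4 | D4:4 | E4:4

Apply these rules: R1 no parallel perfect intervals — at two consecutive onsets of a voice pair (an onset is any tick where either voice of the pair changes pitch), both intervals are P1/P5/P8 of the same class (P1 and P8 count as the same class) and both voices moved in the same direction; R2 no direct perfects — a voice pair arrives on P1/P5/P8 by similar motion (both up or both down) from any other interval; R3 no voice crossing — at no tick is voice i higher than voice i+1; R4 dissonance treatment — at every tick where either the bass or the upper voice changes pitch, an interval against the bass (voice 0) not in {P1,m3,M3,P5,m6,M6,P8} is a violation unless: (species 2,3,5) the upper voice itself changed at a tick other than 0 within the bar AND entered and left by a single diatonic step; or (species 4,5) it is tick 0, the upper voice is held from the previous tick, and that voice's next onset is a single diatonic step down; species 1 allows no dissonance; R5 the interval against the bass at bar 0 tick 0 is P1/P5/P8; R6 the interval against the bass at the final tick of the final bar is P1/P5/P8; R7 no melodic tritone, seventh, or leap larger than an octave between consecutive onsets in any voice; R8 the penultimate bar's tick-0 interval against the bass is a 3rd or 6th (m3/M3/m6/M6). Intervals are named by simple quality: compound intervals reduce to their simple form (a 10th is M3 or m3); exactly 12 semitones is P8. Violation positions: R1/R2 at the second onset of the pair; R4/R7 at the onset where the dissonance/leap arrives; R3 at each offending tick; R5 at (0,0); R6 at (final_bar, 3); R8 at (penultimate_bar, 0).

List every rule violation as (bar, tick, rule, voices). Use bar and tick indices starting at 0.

bar 0: v0=C3 v1=C4 v2=E4 v3=E4 downbeat M3
bar 1: v0=A2 v1=F3 v2=G3 v3=A3 downbeat P8
bar 2: v0=F2 v1=D3 v2=F3 v3=A3 downbeat M3
bar 3: v0=A2 v1=B2 v2=E3 v3=A3 downbeat P8
bar 4: v0=G2 v1=C3 v2=F3 v3=G3 downbeat P8
bar 5: v0=A2 v1=F3 v2=E3 v3=A3 downbeat P8
bar 6: v0=C3 v1=A3 v2=C4 v3=B3 downbeat M7
bar 7: v0=D3 v1=B3 v2=D4 v3=D4 downbeat P8
bar 8: v0=C3 v1=C4 v2=E4 v3=E4 downbeat M3
  -> R5 @ bar 0 tick 0 v(0, 2): opens on M3
  -> R5 @ bar 0 tick 0 v(0, 3): opens on M3
  -> R2 @ bar 1 tick 0 v(0, 3): C3/E4 M3 -> A2/A3 P8 similar
  -> R4 @ bar 1 tick 0 v(0, 2): A2/G3 m7 untreated
  -> R2 @ bar 2 tick 0 v(0, 2): A2/G3 m7 -> F2/F3 P8 similar
  -> R4 @ bar 3 tick 0 v(0, 1): A2/B2 M2 untreated
  -> R1 @ bar 4 tick 0 v(0, 3): A2/A3 P8 -> G2/G3 P8 similar
  -> R4 @ bar 4 tick 0 v(0, 1): G2/C3 P4 untreated
  -> R4 @ bar 4 tick 0 v(0, 2): G2/F3 m7 untreated
  -> R1 @ bar 5 tick 0 v(0, 3): G2/G3 P8 -> A2/A3 P8 similar
  -> R3 @ bar 5 tick 0 v(1, 2): F3 above E3
  -> R3 @ bar 5 tick 1 v(1, 2): F3 above E3
  -> R3 @ bar 5 tick 2 v(1, 2): F3 above E3
  -> R3 @ bar 5 tick 3 v(1, 2): F3 above E3
  -> R2 @ bar 6 tick 0 v(0, 2): A2/E3 P5 -> C3/C4 P8 similar
  -> R3 @ bar 6 tick 0 v(2, 3): C4 above B3
  -> R4 @ bar 6 tick 0 v(0, 3): C3/B3 M7 untreated
  -> R3 @ bar 6 tick 1 v(2, 3): C4 above B3
  -> R3 @ bar 6 tick 2 v(2, 3): C4 above B3
  -> R3 @ bar 6 tick 3 v(2, 3): C4 above B3
  -> R1 @ bar 7 tick 0 v(0, 2): C3/C4 P8 -> D3/D4 P8 similar
  -> R2 @ bar 7 tick 0 v(0, 3): C3/B3 M7 -> D3/D4 P8 similar
  -> R2 @ bar 7 tick 0 v(2, 3): C4/B3 m2 -> D4/D4 P1 similar
  -> R8 @ bar 7 tick 0 v(0, 2): penult P8 not 3rd/6th
  -> R8 @ bar 7 tick 0 v(0, 3): penult P8 not 3rd/6th
  -> R1 @ bar 8 tick 0 v(2, 3): D4/D4 P1 -> E4/E4 P1 similar
  -> R6 @ bar 8 tick 3 v(0, 2): closes on M3
  -> R6 @ bar 8 tick 3 v(0, 3): closes on M3

(0, 0, R5, (0, 2))
(0, 0, R5, (0, 3))
(1, 0, R2, (0, 3))
(1, 0, R4, (0, 2))
(2, 0, R2, (0, 2))
(3, 0, R4, (0, 1))
(4, 0, R1, (0, 3))
(4, 0, R4, (0, 1))
(4, 0, R4, (0, 2))
(5, 0, R1, (0, 3))
(5, 0, R3, (1, 2))
(5, 1, R3, (1, 2))
(5, 2, R3, (1, 2))
(5, 3, R3, (1, 2))
(6, 0, R2, (0, 2))
(6, 0, R3, (2, 3))
(6, 0, R4, (0, 3))
(6, 1, R3, (2, 3))
(6, 2, R3, (2, 3))
(6, 3, R3, (2, 3))
(7, 0, R1, (0, 2))
(7, 0, R2, (0, 3))
(7, 0, R2, (2, 3))
(7, 0, R8, (0, 2))
(7, 0, R8, (0, 3))
(8, 0, R1, (2, 3))
(8, 3, R6, (0, 2))
(8, 3, R6, (0, 3))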